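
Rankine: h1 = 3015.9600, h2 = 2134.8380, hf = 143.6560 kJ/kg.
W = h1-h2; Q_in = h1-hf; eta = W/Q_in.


W = 881.1220 kJ/kg
Q_in = 2872.3040 kJ/kg
eta = 0.3068 = 30.6765%

eta = 30.6765%


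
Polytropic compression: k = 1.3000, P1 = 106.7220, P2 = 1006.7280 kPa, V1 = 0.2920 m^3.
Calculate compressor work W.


(k-1)/k = 0.2308
(P2/P1)^exp = 1.6785
W = 4.3333 * 106.7220 * 0.2920 * (1.6785 - 1) = 91.6238 kJ

91.6238 kJ


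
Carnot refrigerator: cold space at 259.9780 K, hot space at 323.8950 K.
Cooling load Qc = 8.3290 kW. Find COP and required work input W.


COP = 259.9780 / 63.9170 = 4.0674
W = 8.3290 / 4.0674 = 2.0477 kW

COP = 4.0674, W = 2.0477 kW


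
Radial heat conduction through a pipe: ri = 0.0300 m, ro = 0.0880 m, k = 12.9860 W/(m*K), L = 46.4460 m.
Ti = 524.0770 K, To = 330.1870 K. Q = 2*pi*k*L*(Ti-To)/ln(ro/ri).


dT = 193.8900 K
ln(ro/ri) = 1.0761
Q = 2*pi*12.9860*46.4460*193.8900 / 1.0761 = 682795.1851 W

682795.1851 W


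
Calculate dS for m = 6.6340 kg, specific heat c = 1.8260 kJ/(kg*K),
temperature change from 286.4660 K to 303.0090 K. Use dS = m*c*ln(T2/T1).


T2/T1 = 1.0577
ln(T2/T1) = 0.0561
dS = 6.6340 * 1.8260 * 0.0561 = 0.6801 kJ/K

0.6801 kJ/K


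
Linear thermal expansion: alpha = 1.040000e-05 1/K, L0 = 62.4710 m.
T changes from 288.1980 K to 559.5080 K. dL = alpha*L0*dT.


dT = 271.3100 K
dL = 1.040000e-05 * 62.4710 * 271.3100 = 0.176270 m
L_final = 62.647270 m

dL = 0.176270 m


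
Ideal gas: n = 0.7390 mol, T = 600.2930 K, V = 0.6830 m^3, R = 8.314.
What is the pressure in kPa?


P = nRT/V = 0.7390 * 8.314 * 600.2930 / 0.6830
= 3688.2278 / 0.6830 = 5400.0407 Pa = 5.4000 kPa

5.4000 kPa


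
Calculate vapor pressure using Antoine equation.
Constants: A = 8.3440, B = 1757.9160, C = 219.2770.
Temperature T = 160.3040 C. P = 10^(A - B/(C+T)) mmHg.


C+T = 379.5810
B/(C+T) = 4.6312
log10(P) = 8.3440 - 4.6312 = 3.7128
P = 10^3.7128 = 5161.7713 mmHg

5161.7713 mmHg


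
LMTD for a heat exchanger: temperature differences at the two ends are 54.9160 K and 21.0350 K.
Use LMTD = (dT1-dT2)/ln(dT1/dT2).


dT1/dT2 = 2.6107
ln(dT1/dT2) = 0.9596
LMTD = 33.8810 / 0.9596 = 35.3068 K

35.3068 K


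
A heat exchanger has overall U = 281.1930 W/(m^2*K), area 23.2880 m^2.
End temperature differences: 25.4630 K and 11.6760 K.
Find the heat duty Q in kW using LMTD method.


LMTD = 17.6826 K
Q = 281.1930 * 23.2880 * 17.6826 = 115793.4441 W = 115.7934 kW

115.7934 kW


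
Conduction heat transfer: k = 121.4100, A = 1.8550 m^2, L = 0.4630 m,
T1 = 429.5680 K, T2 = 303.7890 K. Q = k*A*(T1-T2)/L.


dT = 125.7790 K
Q = 121.4100 * 1.8550 * 125.7790 / 0.4630 = 61182.2606 W

61182.2606 W


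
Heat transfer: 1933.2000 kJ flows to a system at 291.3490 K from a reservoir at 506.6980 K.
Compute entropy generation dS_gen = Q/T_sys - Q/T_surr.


dS_sys = 1933.2000/291.3490 = 6.6353 kJ/K
dS_surr = -1933.2000/506.6980 = -3.8153 kJ/K
dS_gen = 6.6353 - 3.8153 = 2.8201 kJ/K (irreversible)

dS_gen = 2.8201 kJ/K, irreversible


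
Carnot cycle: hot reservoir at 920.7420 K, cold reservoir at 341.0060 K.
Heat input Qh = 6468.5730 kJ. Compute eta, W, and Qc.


eta = 1 - 341.0060/920.7420 = 0.6296
W = 0.6296 * 6468.5730 = 4072.8724 kJ
Qc = 6468.5730 - 4072.8724 = 2395.7006 kJ

eta = 62.9640%, W = 4072.8724 kJ, Qc = 2395.7006 kJ


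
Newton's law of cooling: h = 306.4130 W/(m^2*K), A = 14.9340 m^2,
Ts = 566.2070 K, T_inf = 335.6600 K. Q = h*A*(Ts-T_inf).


dT = 230.5470 K
Q = 306.4130 * 14.9340 * 230.5470 = 1054976.5572 W

1054976.5572 W


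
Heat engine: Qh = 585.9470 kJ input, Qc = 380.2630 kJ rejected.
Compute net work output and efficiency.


W = 585.9470 - 380.2630 = 205.6840 kJ
eta = 205.6840 / 585.9470 = 0.3510 = 35.1028%

W = 205.6840 kJ, eta = 35.1028%


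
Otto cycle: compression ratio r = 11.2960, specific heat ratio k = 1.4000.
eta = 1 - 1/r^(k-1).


r^(k-1) = 2.6374
eta = 1 - 1/2.6374 = 0.6208 = 62.0833%

62.0833%


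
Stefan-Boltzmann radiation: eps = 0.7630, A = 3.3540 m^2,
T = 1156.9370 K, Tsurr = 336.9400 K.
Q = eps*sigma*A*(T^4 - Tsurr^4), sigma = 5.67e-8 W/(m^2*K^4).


T^4 = 1.7916e+12
Tsurr^4 = 1.2889e+10
Q = 0.7630 * 5.67e-8 * 3.3540 * 1.7787e+12 = 258091.6076 W

258091.6076 W


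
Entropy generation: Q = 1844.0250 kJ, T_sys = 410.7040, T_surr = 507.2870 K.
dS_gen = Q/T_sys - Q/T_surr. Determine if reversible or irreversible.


dS_sys = 1844.0250/410.7040 = 4.4899 kJ/K
dS_surr = -1844.0250/507.2870 = -3.6351 kJ/K
dS_gen = 4.4899 - 3.6351 = 0.8548 kJ/K (irreversible)

dS_gen = 0.8548 kJ/K, irreversible


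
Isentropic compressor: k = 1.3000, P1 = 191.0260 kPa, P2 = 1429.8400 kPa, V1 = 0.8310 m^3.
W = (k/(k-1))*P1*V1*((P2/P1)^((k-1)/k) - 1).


(k-1)/k = 0.2308
(P2/P1)^exp = 1.5912
W = 4.3333 * 191.0260 * 0.8310 * (1.5912 - 1) = 406.7090 kJ

406.7090 kJ


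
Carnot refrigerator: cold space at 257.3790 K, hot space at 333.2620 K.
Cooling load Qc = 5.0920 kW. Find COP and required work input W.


COP = 257.3790 / 75.8830 = 3.3918
W = 5.0920 / 3.3918 = 1.5013 kW

COP = 3.3918, W = 1.5013 kW


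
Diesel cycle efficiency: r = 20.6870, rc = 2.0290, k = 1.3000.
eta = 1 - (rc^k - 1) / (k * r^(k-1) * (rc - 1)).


r^(k-1) = 2.4815
rc^k = 2.5088
eta = 0.5455 = 54.5468%

54.5468%


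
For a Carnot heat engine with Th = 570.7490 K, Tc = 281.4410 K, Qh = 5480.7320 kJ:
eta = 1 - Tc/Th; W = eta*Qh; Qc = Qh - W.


eta = 1 - 281.4410/570.7490 = 0.5069
W = 0.5069 * 5480.7320 = 2778.1382 kJ
Qc = 5480.7320 - 2778.1382 = 2702.5938 kJ

eta = 50.6892%, W = 2778.1382 kJ, Qc = 2702.5938 kJ


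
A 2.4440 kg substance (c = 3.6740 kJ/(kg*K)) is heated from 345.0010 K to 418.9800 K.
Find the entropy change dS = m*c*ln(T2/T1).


T2/T1 = 1.2144
ln(T2/T1) = 0.1943
dS = 2.4440 * 3.6740 * 0.1943 = 1.7445 kJ/K

1.7445 kJ/K


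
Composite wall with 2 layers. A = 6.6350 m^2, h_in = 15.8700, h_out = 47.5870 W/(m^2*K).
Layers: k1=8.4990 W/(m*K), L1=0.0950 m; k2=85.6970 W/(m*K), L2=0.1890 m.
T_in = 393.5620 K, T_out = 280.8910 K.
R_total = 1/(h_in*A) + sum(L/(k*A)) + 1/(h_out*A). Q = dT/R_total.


R_conv_in = 1/(15.8700*6.6350) = 0.0095
R_1 = 0.0950/(8.4990*6.6350) = 0.0017
R_2 = 0.1890/(85.6970*6.6350) = 0.0003
R_conv_out = 1/(47.5870*6.6350) = 0.0032
R_total = 0.0147 K/W
Q = 112.6710 / 0.0147 = 7674.5417 W

R_total = 0.0147 K/W, Q = 7674.5417 W


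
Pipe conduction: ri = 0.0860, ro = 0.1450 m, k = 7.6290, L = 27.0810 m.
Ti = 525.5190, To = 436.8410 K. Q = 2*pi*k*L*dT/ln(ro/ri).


dT = 88.6780 K
ln(ro/ri) = 0.5224
Q = 2*pi*7.6290*27.0810*88.6780 / 0.5224 = 220361.7283 W

220361.7283 W


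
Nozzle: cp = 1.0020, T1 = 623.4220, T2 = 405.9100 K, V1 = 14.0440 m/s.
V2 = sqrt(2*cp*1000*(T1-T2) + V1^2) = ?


dT = 217.5120 K
2*cp*1000*dT = 435894.0480
V1^2 = 197.2339
V2 = sqrt(436091.2819) = 660.3721 m/s

660.3721 m/s


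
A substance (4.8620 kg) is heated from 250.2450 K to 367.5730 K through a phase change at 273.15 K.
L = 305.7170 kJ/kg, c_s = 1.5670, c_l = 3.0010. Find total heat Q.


Q1 (sensible, solid) = 4.8620 * 1.5670 * 22.9050 = 174.5076 kJ
Q2 (latent) = 4.8620 * 305.7170 = 1486.3961 kJ
Q3 (sensible, liquid) = 4.8620 * 3.0010 * 94.4230 = 1377.7130 kJ
Q_total = 3038.6166 kJ

3038.6166 kJ


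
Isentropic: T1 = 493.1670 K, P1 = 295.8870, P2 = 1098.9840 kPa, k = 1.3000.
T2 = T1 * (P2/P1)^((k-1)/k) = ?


(k-1)/k = 0.2308
(P2/P1)^exp = 1.3537
T2 = 493.1670 * 1.3537 = 667.5771 K

667.5771 K


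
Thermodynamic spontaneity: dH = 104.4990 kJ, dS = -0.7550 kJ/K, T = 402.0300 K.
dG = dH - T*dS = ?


T*dS = 402.0300 * -0.7550 = -303.5326 kJ
dG = 104.4990 + 303.5326 = 408.0317 kJ (non-spontaneous)

dG = 408.0317 kJ, non-spontaneous


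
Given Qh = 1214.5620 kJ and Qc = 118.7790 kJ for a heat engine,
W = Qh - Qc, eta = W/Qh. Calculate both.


W = 1214.5620 - 118.7790 = 1095.7830 kJ
eta = 1095.7830 / 1214.5620 = 0.9022 = 90.2204%

W = 1095.7830 kJ, eta = 90.2204%


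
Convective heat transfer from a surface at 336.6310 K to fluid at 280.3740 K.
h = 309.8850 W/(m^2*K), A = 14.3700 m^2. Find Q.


dT = 56.2570 K
Q = 309.8850 * 14.3700 * 56.2570 = 250515.0904 W

250515.0904 W


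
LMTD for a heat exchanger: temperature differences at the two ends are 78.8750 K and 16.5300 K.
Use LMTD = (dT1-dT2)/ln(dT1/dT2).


dT1/dT2 = 4.7716
ln(dT1/dT2) = 1.5627
LMTD = 62.3450 / 1.5627 = 39.8960 K

39.8960 K


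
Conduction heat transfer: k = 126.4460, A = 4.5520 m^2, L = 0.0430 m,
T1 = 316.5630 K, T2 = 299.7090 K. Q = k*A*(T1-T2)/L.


dT = 16.8540 K
Q = 126.4460 * 4.5520 * 16.8540 / 0.0430 = 225601.4480 W

225601.4480 W


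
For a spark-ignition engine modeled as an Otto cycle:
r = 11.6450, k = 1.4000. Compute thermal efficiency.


r^(k-1) = 2.6697
eta = 1 - 1/2.6697 = 0.6254 = 62.5420%

62.5420%


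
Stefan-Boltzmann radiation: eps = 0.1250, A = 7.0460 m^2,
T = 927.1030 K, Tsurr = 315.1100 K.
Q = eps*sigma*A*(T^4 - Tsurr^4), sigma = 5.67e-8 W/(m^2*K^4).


T^4 = 7.3877e+11
Tsurr^4 = 9.8594e+09
Q = 0.1250 * 5.67e-8 * 7.0460 * 7.2892e+11 = 36400.9511 W

36400.9511 W


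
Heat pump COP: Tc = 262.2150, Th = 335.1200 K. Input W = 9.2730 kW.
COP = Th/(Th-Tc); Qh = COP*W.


COP = 335.1200 / 72.9050 = 4.5967
Qh = 4.5967 * 9.2730 = 42.6249 kW

COP = 4.5967, Qh = 42.6249 kW


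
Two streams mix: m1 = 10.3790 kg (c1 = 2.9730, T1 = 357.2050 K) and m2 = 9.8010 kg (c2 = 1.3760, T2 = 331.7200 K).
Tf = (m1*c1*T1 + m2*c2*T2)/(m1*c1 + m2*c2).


num = 15495.8258
den = 44.3429
Tf = 349.4542 K

349.4542 K


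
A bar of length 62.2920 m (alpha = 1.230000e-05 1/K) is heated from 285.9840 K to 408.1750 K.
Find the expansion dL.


dT = 122.1910 K
dL = 1.230000e-05 * 62.2920 * 122.1910 = 0.093622 m
L_final = 62.385622 m

dL = 0.093622 m


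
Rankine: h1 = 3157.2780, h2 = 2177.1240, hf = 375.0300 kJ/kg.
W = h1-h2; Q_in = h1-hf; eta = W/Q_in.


W = 980.1540 kJ/kg
Q_in = 2782.2480 kJ/kg
eta = 0.3523 = 35.2289%

eta = 35.2289%


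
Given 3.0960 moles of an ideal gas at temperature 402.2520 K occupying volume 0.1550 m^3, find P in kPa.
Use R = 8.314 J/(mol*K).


P = nRT/V = 3.0960 * 8.314 * 402.2520 / 0.1550
= 10354.0244 / 0.1550 = 66800.1574 Pa = 66.8002 kPa

66.8002 kPa


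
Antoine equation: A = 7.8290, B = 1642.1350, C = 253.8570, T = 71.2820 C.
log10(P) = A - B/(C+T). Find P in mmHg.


C+T = 325.1390
B/(C+T) = 5.0506
log10(P) = 7.8290 - 5.0506 = 2.7784
P = 10^2.7784 = 600.3949 mmHg

600.3949 mmHg


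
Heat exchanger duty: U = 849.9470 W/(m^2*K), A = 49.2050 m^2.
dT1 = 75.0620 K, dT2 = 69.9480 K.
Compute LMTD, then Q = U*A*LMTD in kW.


LMTD = 72.4749 K
Q = 849.9470 * 49.2050 * 72.4749 = 3031020.6357 W = 3031.0206 kW

3031.0206 kW


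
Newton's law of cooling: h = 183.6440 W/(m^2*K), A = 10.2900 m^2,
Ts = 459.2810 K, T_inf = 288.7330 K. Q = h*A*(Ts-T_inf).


dT = 170.5480 K
Q = 183.6440 * 10.2900 * 170.5480 = 322284.0030 W

322284.0030 W


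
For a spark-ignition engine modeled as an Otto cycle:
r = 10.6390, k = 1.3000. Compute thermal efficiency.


r^(k-1) = 2.0327
eta = 1 - 1/2.0327 = 0.5080 = 50.8040%

50.8040%


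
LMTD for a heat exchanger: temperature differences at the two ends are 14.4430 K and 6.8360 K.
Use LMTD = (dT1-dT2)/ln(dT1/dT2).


dT1/dT2 = 2.1128
ln(dT1/dT2) = 0.7480
LMTD = 7.6070 / 0.7480 = 10.1697 K

10.1697 K


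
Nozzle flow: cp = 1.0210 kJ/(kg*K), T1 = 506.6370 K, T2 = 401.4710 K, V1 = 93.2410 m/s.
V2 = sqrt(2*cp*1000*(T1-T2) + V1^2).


dT = 105.1660 K
2*cp*1000*dT = 214748.9720
V1^2 = 8693.8841
V2 = sqrt(223442.8561) = 472.6974 m/s

472.6974 m/s


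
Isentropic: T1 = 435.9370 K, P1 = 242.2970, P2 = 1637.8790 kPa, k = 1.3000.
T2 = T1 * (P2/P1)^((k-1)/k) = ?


(k-1)/k = 0.2308
(P2/P1)^exp = 1.5543
T2 = 435.9370 * 1.5543 = 677.5587 K

677.5587 K


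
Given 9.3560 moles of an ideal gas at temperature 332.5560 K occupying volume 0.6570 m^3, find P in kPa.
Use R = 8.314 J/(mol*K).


P = nRT/V = 9.3560 * 8.314 * 332.5560 / 0.6570
= 25868.1292 / 0.6570 = 39373.1038 Pa = 39.3731 kPa

39.3731 kPa


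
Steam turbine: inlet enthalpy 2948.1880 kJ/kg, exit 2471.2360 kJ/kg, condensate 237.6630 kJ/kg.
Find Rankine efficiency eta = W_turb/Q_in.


W = 476.9520 kJ/kg
Q_in = 2710.5250 kJ/kg
eta = 0.1760 = 17.5963%

eta = 17.5963%


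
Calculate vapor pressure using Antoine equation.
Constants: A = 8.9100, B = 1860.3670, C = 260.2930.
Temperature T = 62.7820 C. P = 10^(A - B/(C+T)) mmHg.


C+T = 323.0750
B/(C+T) = 5.7583
log10(P) = 8.9100 - 5.7583 = 3.1517
P = 10^3.1517 = 1418.0349 mmHg

1418.0349 mmHg


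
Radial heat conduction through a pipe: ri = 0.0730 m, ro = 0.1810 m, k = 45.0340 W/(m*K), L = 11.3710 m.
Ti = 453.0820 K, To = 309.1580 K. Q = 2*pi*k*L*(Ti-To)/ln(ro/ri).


dT = 143.9240 K
ln(ro/ri) = 0.9080
Q = 2*pi*45.0340*11.3710*143.9240 / 0.9080 = 509974.4809 W

509974.4809 W


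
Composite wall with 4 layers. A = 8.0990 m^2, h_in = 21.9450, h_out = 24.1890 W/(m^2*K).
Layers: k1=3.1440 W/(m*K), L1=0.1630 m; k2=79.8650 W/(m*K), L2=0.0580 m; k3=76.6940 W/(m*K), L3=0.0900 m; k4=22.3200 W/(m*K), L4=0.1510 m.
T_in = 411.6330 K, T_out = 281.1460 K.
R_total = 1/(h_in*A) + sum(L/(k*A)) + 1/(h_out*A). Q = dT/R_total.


R_conv_in = 1/(21.9450*8.0990) = 0.0056
R_1 = 0.1630/(3.1440*8.0990) = 0.0064
R_2 = 0.0580/(79.8650*8.0990) = 8.9669e-05
R_3 = 0.0900/(76.6940*8.0990) = 0.0001
R_4 = 0.1510/(22.3200*8.0990) = 0.0008
R_conv_out = 1/(24.1890*8.0990) = 0.0051
R_total = 0.0182 K/W
Q = 130.4870 / 0.0182 = 7168.7639 W

R_total = 0.0182 K/W, Q = 7168.7639 W


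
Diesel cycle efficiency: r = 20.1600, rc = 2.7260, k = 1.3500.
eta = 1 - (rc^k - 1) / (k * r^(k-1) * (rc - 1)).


r^(k-1) = 2.8614
rc^k = 3.8722
eta = 0.5692 = 56.9204%

56.9204%


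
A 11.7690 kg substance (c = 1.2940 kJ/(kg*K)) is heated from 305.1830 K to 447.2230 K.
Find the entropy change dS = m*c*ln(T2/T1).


T2/T1 = 1.4654
ln(T2/T1) = 0.3821
dS = 11.7690 * 1.2940 * 0.3821 = 5.8197 kJ/K

5.8197 kJ/K


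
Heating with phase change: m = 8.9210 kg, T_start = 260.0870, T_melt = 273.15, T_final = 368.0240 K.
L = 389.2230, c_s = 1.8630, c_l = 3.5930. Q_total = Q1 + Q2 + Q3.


Q1 (sensible, solid) = 8.9210 * 1.8630 * 13.0630 = 217.1047 kJ
Q2 (latent) = 8.9210 * 389.2230 = 3472.2584 kJ
Q3 (sensible, liquid) = 8.9210 * 3.5930 * 94.8740 = 3041.0108 kJ
Q_total = 6730.3740 kJ

6730.3740 kJ


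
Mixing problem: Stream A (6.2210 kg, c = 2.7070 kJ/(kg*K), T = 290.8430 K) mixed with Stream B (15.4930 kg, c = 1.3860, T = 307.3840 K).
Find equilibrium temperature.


num = 11498.4162
den = 38.3135
Tf = 300.1136 K

300.1136 K


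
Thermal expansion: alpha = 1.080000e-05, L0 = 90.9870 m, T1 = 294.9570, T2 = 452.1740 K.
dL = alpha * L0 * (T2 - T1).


dT = 157.2170 K
dL = 1.080000e-05 * 90.9870 * 157.2170 = 0.154491 m
L_final = 91.141491 m

dL = 0.154491 m


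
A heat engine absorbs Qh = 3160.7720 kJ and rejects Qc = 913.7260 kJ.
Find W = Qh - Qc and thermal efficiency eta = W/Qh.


W = 3160.7720 - 913.7260 = 2247.0460 kJ
eta = 2247.0460 / 3160.7720 = 0.7109 = 71.0917%

W = 2247.0460 kJ, eta = 71.0917%


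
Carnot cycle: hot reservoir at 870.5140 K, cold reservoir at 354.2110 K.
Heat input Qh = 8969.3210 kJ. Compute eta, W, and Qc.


eta = 1 - 354.2110/870.5140 = 0.5931
W = 0.5931 * 8969.3210 = 5319.7161 kJ
Qc = 8969.3210 - 5319.7161 = 3649.6049 kJ

eta = 59.3101%, W = 5319.7161 kJ, Qc = 3649.6049 kJ


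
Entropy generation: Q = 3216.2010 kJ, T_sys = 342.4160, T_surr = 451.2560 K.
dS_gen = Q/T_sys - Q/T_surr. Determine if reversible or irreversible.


dS_sys = 3216.2010/342.4160 = 9.3927 kJ/K
dS_surr = -3216.2010/451.2560 = -7.1272 kJ/K
dS_gen = 9.3927 - 7.1272 = 2.2655 kJ/K (irreversible)

dS_gen = 2.2655 kJ/K, irreversible


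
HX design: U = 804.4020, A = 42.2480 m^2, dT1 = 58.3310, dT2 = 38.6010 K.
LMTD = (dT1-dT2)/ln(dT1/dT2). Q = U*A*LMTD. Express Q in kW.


LMTD = 47.7891 K
Q = 804.4020 * 42.2480 * 47.7891 = 1624083.3171 W = 1624.0833 kW

1624.0833 kW


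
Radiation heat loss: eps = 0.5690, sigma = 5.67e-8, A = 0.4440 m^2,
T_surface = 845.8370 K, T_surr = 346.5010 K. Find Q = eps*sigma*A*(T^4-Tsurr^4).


T^4 = 5.1185e+11
Tsurr^4 = 1.4415e+10
Q = 0.5690 * 5.67e-8 * 0.4440 * 4.9744e+11 = 7125.5544 W

7125.5544 W


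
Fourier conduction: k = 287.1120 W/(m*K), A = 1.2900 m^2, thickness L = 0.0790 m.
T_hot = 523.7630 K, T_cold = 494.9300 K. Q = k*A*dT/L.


dT = 28.8330 K
Q = 287.1120 * 1.2900 * 28.8330 / 0.0790 = 135177.3086 W

135177.3086 W


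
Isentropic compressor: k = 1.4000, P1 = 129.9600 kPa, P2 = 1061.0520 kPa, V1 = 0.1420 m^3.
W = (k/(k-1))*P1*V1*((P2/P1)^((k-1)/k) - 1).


(k-1)/k = 0.2857
(P2/P1)^exp = 1.8220
W = 3.5000 * 129.9600 * 0.1420 * (1.8220 - 1) = 53.0937 kJ

53.0937 kJ


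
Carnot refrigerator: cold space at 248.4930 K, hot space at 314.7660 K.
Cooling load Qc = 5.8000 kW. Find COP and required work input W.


COP = 248.4930 / 66.2730 = 3.7495
W = 5.8000 / 3.7495 = 1.5469 kW

COP = 3.7495, W = 1.5469 kW


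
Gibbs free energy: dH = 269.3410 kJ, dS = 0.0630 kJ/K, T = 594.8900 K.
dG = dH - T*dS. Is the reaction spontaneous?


T*dS = 594.8900 * 0.0630 = 37.4781 kJ
dG = 269.3410 - 37.4781 = 231.8629 kJ (non-spontaneous)

dG = 231.8629 kJ, non-spontaneous


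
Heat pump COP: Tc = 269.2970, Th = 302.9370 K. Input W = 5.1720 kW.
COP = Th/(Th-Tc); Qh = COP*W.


COP = 302.9370 / 33.6400 = 9.0053
Qh = 9.0053 * 5.1720 = 46.5752 kW

COP = 9.0053, Qh = 46.5752 kW


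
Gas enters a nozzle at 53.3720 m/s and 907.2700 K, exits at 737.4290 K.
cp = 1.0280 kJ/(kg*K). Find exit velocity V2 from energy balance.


dT = 169.8410 K
2*cp*1000*dT = 349193.0960
V1^2 = 2848.5704
V2 = sqrt(352041.6664) = 593.3310 m/s

593.3310 m/s


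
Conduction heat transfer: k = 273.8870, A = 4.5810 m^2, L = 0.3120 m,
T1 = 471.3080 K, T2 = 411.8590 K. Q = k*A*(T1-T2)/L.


dT = 59.4490 K
Q = 273.8870 * 4.5810 * 59.4490 / 0.3120 = 239068.1223 W

239068.1223 W


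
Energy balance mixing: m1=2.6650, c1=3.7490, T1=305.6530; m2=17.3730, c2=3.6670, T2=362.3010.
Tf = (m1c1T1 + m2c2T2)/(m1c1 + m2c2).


num = 26134.8392
den = 73.6979
Tf = 354.6213 K

354.6213 K


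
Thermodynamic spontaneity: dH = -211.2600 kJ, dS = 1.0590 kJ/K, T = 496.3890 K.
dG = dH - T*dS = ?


T*dS = 496.3890 * 1.0590 = 525.6760 kJ
dG = -211.2600 - 525.6760 = -736.9360 kJ (spontaneous)

dG = -736.9360 kJ, spontaneous


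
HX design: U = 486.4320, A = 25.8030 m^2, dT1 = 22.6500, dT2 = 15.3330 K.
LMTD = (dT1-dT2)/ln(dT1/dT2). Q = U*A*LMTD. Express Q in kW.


LMTD = 18.7542 K
Q = 486.4320 * 25.8030 * 18.7542 = 235391.6315 W = 235.3916 kW

235.3916 kW


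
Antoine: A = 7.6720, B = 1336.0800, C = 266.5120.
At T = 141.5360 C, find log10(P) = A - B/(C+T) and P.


C+T = 408.0480
B/(C+T) = 3.2743
log10(P) = 7.6720 - 3.2743 = 4.3977
P = 10^4.3977 = 24984.9987 mmHg

24984.9987 mmHg


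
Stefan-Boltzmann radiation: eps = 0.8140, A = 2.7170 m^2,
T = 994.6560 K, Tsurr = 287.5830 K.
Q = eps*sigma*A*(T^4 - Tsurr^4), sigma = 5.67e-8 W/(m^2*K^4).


T^4 = 9.7879e+11
Tsurr^4 = 6.8399e+09
Q = 0.8140 * 5.67e-8 * 2.7170 * 9.7195e+11 = 121883.0090 W

121883.0090 W


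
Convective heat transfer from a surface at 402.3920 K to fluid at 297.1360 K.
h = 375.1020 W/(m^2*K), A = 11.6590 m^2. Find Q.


dT = 105.2560 K
Q = 375.1020 * 11.6590 * 105.2560 = 460317.5613 W

460317.5613 W


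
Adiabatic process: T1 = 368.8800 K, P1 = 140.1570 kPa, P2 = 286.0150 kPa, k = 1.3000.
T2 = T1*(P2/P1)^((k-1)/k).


(k-1)/k = 0.2308
(P2/P1)^exp = 1.1789
T2 = 368.8800 * 1.1789 = 434.8820 K

434.8820 K


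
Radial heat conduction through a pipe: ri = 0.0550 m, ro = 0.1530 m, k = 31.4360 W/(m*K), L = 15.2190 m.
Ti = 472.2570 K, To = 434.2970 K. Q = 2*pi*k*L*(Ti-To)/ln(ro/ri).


dT = 37.9600 K
ln(ro/ri) = 1.0231
Q = 2*pi*31.4360*15.2190*37.9600 / 1.0231 = 111531.9702 W

111531.9702 W


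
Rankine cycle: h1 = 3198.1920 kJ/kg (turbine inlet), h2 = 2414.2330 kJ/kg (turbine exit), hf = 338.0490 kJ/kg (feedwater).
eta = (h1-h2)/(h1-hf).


W = 783.9590 kJ/kg
Q_in = 2860.1430 kJ/kg
eta = 0.2741 = 27.4098%

eta = 27.4098%


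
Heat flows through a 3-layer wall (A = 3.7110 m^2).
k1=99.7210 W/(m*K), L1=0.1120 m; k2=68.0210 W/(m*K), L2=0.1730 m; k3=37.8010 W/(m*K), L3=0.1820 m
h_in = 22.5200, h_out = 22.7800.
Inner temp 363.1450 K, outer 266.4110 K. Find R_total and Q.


R_conv_in = 1/(22.5200*3.7110) = 0.0120
R_1 = 0.1120/(99.7210*3.7110) = 0.0003
R_2 = 0.1730/(68.0210*3.7110) = 0.0007
R_3 = 0.1820/(37.8010*3.7110) = 0.0013
R_conv_out = 1/(22.7800*3.7110) = 0.0118
R_total = 0.0261 K/W
Q = 96.7340 / 0.0261 = 3709.0720 W

R_total = 0.0261 K/W, Q = 3709.0720 W


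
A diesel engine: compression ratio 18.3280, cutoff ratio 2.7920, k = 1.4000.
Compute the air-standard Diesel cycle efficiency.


r^(k-1) = 3.2007
rc^k = 4.2100
eta = 0.6002 = 60.0246%

60.0246%


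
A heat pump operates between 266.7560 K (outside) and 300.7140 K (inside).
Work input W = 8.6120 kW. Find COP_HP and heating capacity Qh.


COP = 300.7140 / 33.9580 = 8.8555
Qh = 8.8555 * 8.6120 = 76.2633 kW

COP = 8.8555, Qh = 76.2633 kW


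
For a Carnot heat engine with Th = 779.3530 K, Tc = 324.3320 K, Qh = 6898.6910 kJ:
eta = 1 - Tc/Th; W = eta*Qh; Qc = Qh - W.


eta = 1 - 324.3320/779.3530 = 0.5838
W = 0.5838 * 6898.6910 = 4027.7631 kJ
Qc = 6898.6910 - 4027.7631 = 2870.9279 kJ

eta = 58.3845%, W = 4027.7631 kJ, Qc = 2870.9279 kJ


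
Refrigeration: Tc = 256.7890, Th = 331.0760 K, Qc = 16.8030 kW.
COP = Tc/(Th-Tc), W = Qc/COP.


COP = 256.7890 / 74.2870 = 3.4567
W = 16.8030 / 3.4567 = 4.8610 kW

COP = 3.4567, W = 4.8610 kW


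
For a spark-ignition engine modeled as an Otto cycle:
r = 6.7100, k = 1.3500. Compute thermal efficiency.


r^(k-1) = 1.9469
eta = 1 - 1/1.9469 = 0.4864 = 48.6374%

48.6374%


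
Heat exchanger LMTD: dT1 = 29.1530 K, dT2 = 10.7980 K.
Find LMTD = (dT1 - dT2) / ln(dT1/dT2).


dT1/dT2 = 2.6999
ln(dT1/dT2) = 0.9932
LMTD = 18.3550 / 0.9932 = 18.4807 K

18.4807 K


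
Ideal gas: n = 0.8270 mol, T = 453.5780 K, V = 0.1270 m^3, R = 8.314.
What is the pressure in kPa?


P = nRT/V = 0.8270 * 8.314 * 453.5780 / 0.1270
= 3118.6563 / 0.1270 = 24556.3486 Pa = 24.5563 kPa

24.5563 kPa


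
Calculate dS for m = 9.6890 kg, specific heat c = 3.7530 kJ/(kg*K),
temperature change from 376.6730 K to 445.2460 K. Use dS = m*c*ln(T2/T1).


T2/T1 = 1.1820
ln(T2/T1) = 0.1672
dS = 9.6890 * 3.7530 * 0.1672 = 6.0817 kJ/K

6.0817 kJ/K


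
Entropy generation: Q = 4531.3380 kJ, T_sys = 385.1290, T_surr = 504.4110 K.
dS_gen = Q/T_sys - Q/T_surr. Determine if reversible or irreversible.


dS_sys = 4531.3380/385.1290 = 11.7658 kJ/K
dS_surr = -4531.3380/504.4110 = -8.9834 kJ/K
dS_gen = 11.7658 - 8.9834 = 2.7823 kJ/K (irreversible)

dS_gen = 2.7823 kJ/K, irreversible


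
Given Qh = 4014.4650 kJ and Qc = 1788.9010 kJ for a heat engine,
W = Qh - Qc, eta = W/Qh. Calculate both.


W = 4014.4650 - 1788.9010 = 2225.5640 kJ
eta = 2225.5640 / 4014.4650 = 0.5544 = 55.4386%

W = 2225.5640 kJ, eta = 55.4386%


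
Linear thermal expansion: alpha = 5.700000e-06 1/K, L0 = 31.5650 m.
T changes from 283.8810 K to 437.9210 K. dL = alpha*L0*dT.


dT = 154.0400 K
dL = 5.700000e-06 * 31.5650 * 154.0400 = 0.027715 m
L_final = 31.592715 m

dL = 0.027715 m


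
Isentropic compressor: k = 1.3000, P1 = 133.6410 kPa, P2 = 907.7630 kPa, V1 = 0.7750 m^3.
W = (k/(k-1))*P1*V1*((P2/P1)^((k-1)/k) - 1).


(k-1)/k = 0.2308
(P2/P1)^exp = 1.5560
W = 4.3333 * 133.6410 * 0.7750 * (1.5560 - 1) = 249.5357 kJ

249.5357 kJ


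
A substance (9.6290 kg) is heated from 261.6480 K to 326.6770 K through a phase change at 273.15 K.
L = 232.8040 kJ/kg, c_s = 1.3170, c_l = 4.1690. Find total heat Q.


Q1 (sensible, solid) = 9.6290 * 1.3170 * 11.5020 = 145.8614 kJ
Q2 (latent) = 9.6290 * 232.8040 = 2241.6697 kJ
Q3 (sensible, liquid) = 9.6290 * 4.1690 * 53.5270 = 2148.7505 kJ
Q_total = 4536.2816 kJ

4536.2816 kJ


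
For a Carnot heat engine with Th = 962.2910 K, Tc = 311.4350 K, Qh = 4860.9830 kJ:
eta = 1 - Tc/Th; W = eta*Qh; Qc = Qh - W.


eta = 1 - 311.4350/962.2910 = 0.6764
W = 0.6764 * 4860.9830 = 3287.7788 kJ
Qc = 4860.9830 - 3287.7788 = 1573.2042 kJ

eta = 67.6361%, W = 3287.7788 kJ, Qc = 1573.2042 kJ


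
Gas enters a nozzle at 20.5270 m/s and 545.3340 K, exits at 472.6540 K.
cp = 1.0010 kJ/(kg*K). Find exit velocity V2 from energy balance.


dT = 72.6800 K
2*cp*1000*dT = 145505.3600
V1^2 = 421.3577
V2 = sqrt(145926.7177) = 382.0036 m/s

382.0036 m/s


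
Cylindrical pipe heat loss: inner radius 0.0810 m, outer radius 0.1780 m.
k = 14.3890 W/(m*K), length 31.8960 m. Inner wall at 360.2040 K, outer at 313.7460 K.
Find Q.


dT = 46.4580 K
ln(ro/ri) = 0.7873
Q = 2*pi*14.3890*31.8960*46.4580 / 0.7873 = 170156.2825 W

170156.2825 W


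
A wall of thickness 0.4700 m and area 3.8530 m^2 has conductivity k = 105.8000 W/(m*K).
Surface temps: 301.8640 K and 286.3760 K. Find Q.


dT = 15.4880 K
Q = 105.8000 * 3.8530 * 15.4880 / 0.4700 = 13433.2828 W

13433.2828 W


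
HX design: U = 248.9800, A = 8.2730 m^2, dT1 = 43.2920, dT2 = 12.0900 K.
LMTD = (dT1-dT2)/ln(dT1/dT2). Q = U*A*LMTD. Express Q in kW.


LMTD = 24.4609 K
Q = 248.9800 * 8.2730 * 24.4609 = 50384.7476 W = 50.3847 kW

50.3847 kW


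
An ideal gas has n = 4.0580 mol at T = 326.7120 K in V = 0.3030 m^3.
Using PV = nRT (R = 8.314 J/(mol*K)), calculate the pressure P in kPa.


P = nRT/V = 4.0580 * 8.314 * 326.7120 / 0.3030
= 11022.6787 / 0.3030 = 36378.4776 Pa = 36.3785 kPa

36.3785 kPa


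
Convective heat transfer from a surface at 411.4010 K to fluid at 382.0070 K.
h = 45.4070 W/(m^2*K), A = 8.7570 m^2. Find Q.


dT = 29.3940 K
Q = 45.4070 * 8.7570 * 29.3940 = 11687.9097 W

11687.9097 W


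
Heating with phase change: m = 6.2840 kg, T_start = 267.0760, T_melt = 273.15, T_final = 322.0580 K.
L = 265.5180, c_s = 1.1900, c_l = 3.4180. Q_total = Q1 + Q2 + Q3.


Q1 (sensible, solid) = 6.2840 * 1.1900 * 6.0740 = 45.4211 kJ
Q2 (latent) = 6.2840 * 265.5180 = 1668.5151 kJ
Q3 (sensible, liquid) = 6.2840 * 3.4180 * 48.9080 = 1050.4808 kJ
Q_total = 2764.4171 kJ

2764.4171 kJ


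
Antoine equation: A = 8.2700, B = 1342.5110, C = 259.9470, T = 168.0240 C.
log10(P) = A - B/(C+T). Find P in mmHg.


C+T = 427.9710
B/(C+T) = 3.1369
log10(P) = 8.2700 - 3.1369 = 5.1331
P = 10^5.1331 = 135856.2140 mmHg

135856.2140 mmHg


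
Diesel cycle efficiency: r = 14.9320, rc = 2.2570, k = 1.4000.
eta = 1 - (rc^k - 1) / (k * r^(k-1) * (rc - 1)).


r^(k-1) = 2.9488
rc^k = 3.1257
eta = 0.5904 = 59.0375%

59.0375%


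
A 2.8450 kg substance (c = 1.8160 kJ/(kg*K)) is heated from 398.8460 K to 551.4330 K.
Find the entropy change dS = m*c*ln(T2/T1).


T2/T1 = 1.3826
ln(T2/T1) = 0.3239
dS = 2.8450 * 1.8160 * 0.3239 = 1.6737 kJ/K

1.6737 kJ/K


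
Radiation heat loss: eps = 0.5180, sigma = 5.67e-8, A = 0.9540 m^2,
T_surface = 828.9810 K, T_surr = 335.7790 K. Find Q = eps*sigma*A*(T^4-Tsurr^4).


T^4 = 4.7226e+11
Tsurr^4 = 1.2712e+10
Q = 0.5180 * 5.67e-8 * 0.9540 * 4.5954e+11 = 12876.2421 W

12876.2421 W


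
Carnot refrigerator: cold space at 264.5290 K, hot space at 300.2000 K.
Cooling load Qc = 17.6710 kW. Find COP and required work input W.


COP = 264.5290 / 35.6710 = 7.4158
W = 17.6710 / 7.4158 = 2.3829 kW

COP = 7.4158, W = 2.3829 kW


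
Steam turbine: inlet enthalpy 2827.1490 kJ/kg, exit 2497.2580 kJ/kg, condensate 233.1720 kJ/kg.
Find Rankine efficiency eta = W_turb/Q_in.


W = 329.8910 kJ/kg
Q_in = 2593.9770 kJ/kg
eta = 0.1272 = 12.7176%

eta = 12.7176%


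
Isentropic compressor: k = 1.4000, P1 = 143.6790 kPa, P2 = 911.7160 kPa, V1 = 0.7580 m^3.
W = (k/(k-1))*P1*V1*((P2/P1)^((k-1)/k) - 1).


(k-1)/k = 0.2857
(P2/P1)^exp = 1.6954
W = 3.5000 * 143.6790 * 0.7580 * (1.6954 - 1) = 265.0786 kJ

265.0786 kJ


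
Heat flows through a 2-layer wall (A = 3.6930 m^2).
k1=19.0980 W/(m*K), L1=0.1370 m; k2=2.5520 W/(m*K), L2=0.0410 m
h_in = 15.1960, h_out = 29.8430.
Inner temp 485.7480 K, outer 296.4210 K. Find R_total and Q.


R_conv_in = 1/(15.1960*3.6930) = 0.0178
R_1 = 0.1370/(19.0980*3.6930) = 0.0019
R_2 = 0.0410/(2.5520*3.6930) = 0.0044
R_conv_out = 1/(29.8430*3.6930) = 0.0091
R_total = 0.0332 K/W
Q = 189.3270 / 0.0332 = 5705.0753 W

R_total = 0.0332 K/W, Q = 5705.0753 W


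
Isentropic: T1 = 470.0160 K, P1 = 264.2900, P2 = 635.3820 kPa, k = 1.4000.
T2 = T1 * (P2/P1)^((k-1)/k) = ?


(k-1)/k = 0.2857
(P2/P1)^exp = 1.2848
T2 = 470.0160 * 1.2848 = 603.8884 K

603.8884 K


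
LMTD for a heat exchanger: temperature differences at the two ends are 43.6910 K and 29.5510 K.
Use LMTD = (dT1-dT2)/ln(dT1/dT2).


dT1/dT2 = 1.4785
ln(dT1/dT2) = 0.3910
LMTD = 14.1400 / 0.3910 = 36.1614 K

36.1614 K


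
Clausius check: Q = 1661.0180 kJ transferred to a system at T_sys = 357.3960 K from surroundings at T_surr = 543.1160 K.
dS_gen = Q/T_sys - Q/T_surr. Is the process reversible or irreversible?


dS_sys = 1661.0180/357.3960 = 4.6476 kJ/K
dS_surr = -1661.0180/543.1160 = -3.0583 kJ/K
dS_gen = 4.6476 - 3.0583 = 1.5892 kJ/K (irreversible)

dS_gen = 1.5892 kJ/K, irreversible


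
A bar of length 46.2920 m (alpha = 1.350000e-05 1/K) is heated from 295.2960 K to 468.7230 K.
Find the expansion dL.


dT = 173.4270 K
dL = 1.350000e-05 * 46.2920 * 173.4270 = 0.108382 m
L_final = 46.400382 m

dL = 0.108382 m


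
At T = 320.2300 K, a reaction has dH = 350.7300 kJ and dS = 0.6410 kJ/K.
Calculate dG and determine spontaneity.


T*dS = 320.2300 * 0.6410 = 205.2674 kJ
dG = 350.7300 - 205.2674 = 145.4626 kJ (non-spontaneous)

dG = 145.4626 kJ, non-spontaneous


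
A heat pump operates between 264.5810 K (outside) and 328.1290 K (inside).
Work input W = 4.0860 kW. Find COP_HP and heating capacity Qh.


COP = 328.1290 / 63.5480 = 5.1635
Qh = 5.1635 * 4.0860 = 21.0980 kW

COP = 5.1635, Qh = 21.0980 kW


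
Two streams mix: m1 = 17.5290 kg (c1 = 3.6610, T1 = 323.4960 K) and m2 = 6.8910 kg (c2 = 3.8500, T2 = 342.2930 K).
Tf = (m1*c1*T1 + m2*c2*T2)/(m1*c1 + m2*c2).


num = 29841.0783
den = 90.7040
Tf = 328.9940 K

328.9940 K


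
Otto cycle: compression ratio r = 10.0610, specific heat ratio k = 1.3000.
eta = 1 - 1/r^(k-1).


r^(k-1) = 1.9989
eta = 1 - 1/1.9989 = 0.4997 = 49.9726%

49.9726%


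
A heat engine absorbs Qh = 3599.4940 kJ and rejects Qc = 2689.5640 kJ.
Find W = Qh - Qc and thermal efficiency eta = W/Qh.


W = 3599.4940 - 2689.5640 = 909.9300 kJ
eta = 909.9300 / 3599.4940 = 0.2528 = 25.2794%

W = 909.9300 kJ, eta = 25.2794%


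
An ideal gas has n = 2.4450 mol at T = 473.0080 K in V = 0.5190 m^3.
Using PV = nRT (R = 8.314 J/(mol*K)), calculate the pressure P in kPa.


P = nRT/V = 2.4450 * 8.314 * 473.0080 / 0.5190
= 9615.1789 / 0.5190 = 18526.3563 Pa = 18.5264 kPa

18.5264 kPa


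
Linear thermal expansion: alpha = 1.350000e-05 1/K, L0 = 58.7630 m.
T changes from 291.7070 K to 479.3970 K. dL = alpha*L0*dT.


dT = 187.6900 K
dL = 1.350000e-05 * 58.7630 * 187.6900 = 0.148895 m
L_final = 58.911895 m

dL = 0.148895 m


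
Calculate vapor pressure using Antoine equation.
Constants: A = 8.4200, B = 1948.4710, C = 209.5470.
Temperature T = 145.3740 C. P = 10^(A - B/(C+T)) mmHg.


C+T = 354.9210
B/(C+T) = 5.4899
log10(P) = 8.4200 - 5.4899 = 2.9301
P = 10^2.9301 = 851.3882 mmHg

851.3882 mmHg


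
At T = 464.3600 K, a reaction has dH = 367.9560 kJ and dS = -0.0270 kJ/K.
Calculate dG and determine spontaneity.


T*dS = 464.3600 * -0.0270 = -12.5377 kJ
dG = 367.9560 + 12.5377 = 380.4937 kJ (non-spontaneous)

dG = 380.4937 kJ, non-spontaneous


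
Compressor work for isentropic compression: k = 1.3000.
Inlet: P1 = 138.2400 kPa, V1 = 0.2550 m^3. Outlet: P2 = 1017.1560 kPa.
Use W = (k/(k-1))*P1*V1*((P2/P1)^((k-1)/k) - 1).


(k-1)/k = 0.2308
(P2/P1)^exp = 1.5850
W = 4.3333 * 138.2400 * 0.2550 * (1.5850 - 1) = 89.3567 kJ

89.3567 kJ


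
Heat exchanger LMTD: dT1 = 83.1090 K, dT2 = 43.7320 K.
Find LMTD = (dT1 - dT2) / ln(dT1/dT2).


dT1/dT2 = 1.9004
ln(dT1/dT2) = 0.6421
LMTD = 39.3770 / 0.6421 = 61.3279 K

61.3279 K


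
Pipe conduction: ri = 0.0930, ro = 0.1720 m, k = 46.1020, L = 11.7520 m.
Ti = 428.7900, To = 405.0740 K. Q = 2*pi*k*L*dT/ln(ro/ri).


dT = 23.7160 K
ln(ro/ri) = 0.6149
Q = 2*pi*46.1020*11.7520*23.7160 / 0.6149 = 131296.1251 W

131296.1251 W


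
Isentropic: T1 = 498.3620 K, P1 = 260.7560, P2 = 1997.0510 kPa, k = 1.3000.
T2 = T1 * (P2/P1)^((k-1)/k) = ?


(k-1)/k = 0.2308
(P2/P1)^exp = 1.5997
T2 = 498.3620 * 1.5997 = 797.2245 K

797.2245 K


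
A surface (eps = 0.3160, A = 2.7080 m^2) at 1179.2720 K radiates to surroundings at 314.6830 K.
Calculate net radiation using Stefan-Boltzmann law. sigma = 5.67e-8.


T^4 = 1.9340e+12
Tsurr^4 = 9.8060e+09
Q = 0.3160 * 5.67e-8 * 2.7080 * 1.9242e+12 = 93361.3509 W

93361.3509 W


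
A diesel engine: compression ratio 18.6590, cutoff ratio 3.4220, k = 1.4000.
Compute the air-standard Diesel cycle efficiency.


r^(k-1) = 3.2237
rc^k = 5.5975
eta = 0.5794 = 57.9407%

57.9407%


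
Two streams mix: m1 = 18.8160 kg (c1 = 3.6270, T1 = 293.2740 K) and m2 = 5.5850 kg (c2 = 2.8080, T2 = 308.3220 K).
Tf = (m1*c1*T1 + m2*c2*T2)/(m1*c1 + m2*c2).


num = 24849.9847
den = 83.9283
Tf = 296.0858 K

296.0858 K


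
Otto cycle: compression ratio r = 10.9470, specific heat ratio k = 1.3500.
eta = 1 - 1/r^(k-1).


r^(k-1) = 2.3108
eta = 1 - 1/2.3108 = 0.5672 = 56.7240%

56.7240%


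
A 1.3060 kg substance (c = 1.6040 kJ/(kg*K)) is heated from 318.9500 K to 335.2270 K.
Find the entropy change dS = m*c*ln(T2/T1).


T2/T1 = 1.0510
ln(T2/T1) = 0.0498
dS = 1.3060 * 1.6040 * 0.0498 = 0.1043 kJ/K

0.1043 kJ/K


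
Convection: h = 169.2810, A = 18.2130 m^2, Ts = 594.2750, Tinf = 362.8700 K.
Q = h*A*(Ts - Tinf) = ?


dT = 231.4050 K
Q = 169.2810 * 18.2130 * 231.4050 = 713448.1926 W

713448.1926 W


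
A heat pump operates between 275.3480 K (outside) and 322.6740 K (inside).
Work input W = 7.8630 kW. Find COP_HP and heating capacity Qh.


COP = 322.6740 / 47.3260 = 6.8181
Qh = 6.8181 * 7.8630 = 53.6108 kW

COP = 6.8181, Qh = 53.6108 kW


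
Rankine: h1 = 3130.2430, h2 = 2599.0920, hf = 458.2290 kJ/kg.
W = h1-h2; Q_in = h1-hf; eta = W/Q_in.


W = 531.1510 kJ/kg
Q_in = 2672.0140 kJ/kg
eta = 0.1988 = 19.8783%

eta = 19.8783%


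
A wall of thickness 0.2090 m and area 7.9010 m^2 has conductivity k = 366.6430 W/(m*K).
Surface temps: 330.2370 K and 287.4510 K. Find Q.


dT = 42.7860 K
Q = 366.6430 * 7.9010 * 42.7860 / 0.2090 = 593035.7303 W

593035.7303 W


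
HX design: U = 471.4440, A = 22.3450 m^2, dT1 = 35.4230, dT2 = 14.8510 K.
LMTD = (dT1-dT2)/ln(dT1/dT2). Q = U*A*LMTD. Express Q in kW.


LMTD = 23.6652 K
Q = 471.4440 * 22.3450 * 23.6652 = 249298.8320 W = 249.2988 kW

249.2988 kW


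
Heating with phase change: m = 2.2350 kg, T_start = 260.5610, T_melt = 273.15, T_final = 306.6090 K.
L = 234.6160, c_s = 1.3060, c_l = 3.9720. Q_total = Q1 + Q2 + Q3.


Q1 (sensible, solid) = 2.2350 * 1.3060 * 12.5890 = 36.7462 kJ
Q2 (latent) = 2.2350 * 234.6160 = 524.3668 kJ
Q3 (sensible, liquid) = 2.2350 * 3.9720 * 33.4590 = 297.0296 kJ
Q_total = 858.1425 kJ

858.1425 kJ


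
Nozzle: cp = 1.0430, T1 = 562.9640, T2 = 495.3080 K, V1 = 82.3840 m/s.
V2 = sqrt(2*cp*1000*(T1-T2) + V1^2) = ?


dT = 67.6560 K
2*cp*1000*dT = 141130.4160
V1^2 = 6787.1235
V2 = sqrt(147917.5395) = 384.6005 m/s

384.6005 m/s


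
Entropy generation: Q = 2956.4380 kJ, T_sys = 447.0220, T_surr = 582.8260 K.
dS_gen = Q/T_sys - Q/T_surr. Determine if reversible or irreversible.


dS_sys = 2956.4380/447.0220 = 6.6136 kJ/K
dS_surr = -2956.4380/582.8260 = -5.0726 kJ/K
dS_gen = 6.6136 - 5.0726 = 1.5410 kJ/K (irreversible)

dS_gen = 1.5410 kJ/K, irreversible


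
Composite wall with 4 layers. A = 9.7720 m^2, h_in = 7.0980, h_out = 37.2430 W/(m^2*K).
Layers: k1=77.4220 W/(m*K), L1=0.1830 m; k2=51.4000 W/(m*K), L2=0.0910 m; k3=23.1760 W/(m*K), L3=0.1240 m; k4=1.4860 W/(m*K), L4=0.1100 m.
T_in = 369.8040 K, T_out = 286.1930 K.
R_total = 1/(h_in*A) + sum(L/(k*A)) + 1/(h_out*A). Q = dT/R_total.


R_conv_in = 1/(7.0980*9.7720) = 0.0144
R_1 = 0.1830/(77.4220*9.7720) = 0.0002
R_2 = 0.0910/(51.4000*9.7720) = 0.0002
R_3 = 0.1240/(23.1760*9.7720) = 0.0005
R_4 = 0.1100/(1.4860*9.7720) = 0.0076
R_conv_out = 1/(37.2430*9.7720) = 0.0027
R_total = 0.0257 K/W
Q = 83.6110 / 0.0257 = 3252.0032 W

R_total = 0.0257 K/W, Q = 3252.0032 W


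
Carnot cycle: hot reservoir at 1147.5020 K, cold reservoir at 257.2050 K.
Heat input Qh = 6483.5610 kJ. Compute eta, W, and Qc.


eta = 1 - 257.2050/1147.5020 = 0.7759
W = 0.7759 * 6483.5610 = 5030.3136 kJ
Qc = 6483.5610 - 5030.3136 = 1453.2474 kJ

eta = 77.5857%, W = 5030.3136 kJ, Qc = 1453.2474 kJ


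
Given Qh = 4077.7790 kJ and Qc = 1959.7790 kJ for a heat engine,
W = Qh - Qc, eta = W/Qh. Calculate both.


W = 4077.7790 - 1959.7790 = 2118.0000 kJ
eta = 2118.0000 / 4077.7790 = 0.5194 = 51.9400%

W = 2118.0000 kJ, eta = 51.9400%


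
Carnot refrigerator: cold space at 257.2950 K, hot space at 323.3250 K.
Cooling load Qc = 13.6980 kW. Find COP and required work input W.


COP = 257.2950 / 66.0300 = 3.8966
W = 13.6980 / 3.8966 = 3.5153 kW

COP = 3.8966, W = 3.5153 kW


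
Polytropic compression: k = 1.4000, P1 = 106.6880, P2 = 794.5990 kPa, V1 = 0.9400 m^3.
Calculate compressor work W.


(k-1)/k = 0.2857
(P2/P1)^exp = 1.7748
W = 3.5000 * 106.6880 * 0.9400 * (1.7748 - 1) = 271.9614 kJ

271.9614 kJ


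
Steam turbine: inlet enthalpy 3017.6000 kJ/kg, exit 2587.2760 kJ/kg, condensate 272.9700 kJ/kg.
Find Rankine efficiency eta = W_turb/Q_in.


W = 430.3240 kJ/kg
Q_in = 2744.6300 kJ/kg
eta = 0.1568 = 15.6788%

eta = 15.6788%


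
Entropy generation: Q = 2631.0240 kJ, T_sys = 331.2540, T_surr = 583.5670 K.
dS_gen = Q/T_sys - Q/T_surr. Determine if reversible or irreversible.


dS_sys = 2631.0240/331.2540 = 7.9426 kJ/K
dS_surr = -2631.0240/583.5670 = -4.5085 kJ/K
dS_gen = 7.9426 - 4.5085 = 3.4341 kJ/K (irreversible)

dS_gen = 3.4341 kJ/K, irreversible


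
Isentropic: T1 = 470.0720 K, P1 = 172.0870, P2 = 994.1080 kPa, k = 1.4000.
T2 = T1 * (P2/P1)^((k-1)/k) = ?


(k-1)/k = 0.2857
(P2/P1)^exp = 1.6505
T2 = 470.0720 * 1.6505 = 775.8697 K

775.8697 K


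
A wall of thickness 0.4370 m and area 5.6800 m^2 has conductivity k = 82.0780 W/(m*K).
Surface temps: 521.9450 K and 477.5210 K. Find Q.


dT = 44.4240 K
Q = 82.0780 * 5.6800 * 44.4240 / 0.4370 = 47392.6862 W

47392.6862 W


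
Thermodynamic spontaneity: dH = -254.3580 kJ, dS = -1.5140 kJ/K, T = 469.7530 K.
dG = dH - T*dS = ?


T*dS = 469.7530 * -1.5140 = -711.2060 kJ
dG = -254.3580 + 711.2060 = 456.8480 kJ (non-spontaneous)

dG = 456.8480 kJ, non-spontaneous


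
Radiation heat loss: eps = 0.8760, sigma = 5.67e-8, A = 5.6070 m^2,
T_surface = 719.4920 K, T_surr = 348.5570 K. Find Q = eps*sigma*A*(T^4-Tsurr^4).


T^4 = 2.6798e+11
Tsurr^4 = 1.4760e+10
Q = 0.8760 * 5.67e-8 * 5.6070 * 2.5322e+11 = 70520.7285 W

70520.7285 W


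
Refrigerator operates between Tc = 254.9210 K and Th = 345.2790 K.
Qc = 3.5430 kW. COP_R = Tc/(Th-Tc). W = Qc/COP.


COP = 254.9210 / 90.3580 = 2.8212
W = 3.5430 / 2.8212 = 1.2558 kW

COP = 2.8212, W = 1.2558 kW


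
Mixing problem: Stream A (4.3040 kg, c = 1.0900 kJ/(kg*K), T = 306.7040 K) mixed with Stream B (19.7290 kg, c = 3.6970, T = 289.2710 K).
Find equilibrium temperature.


num = 22537.7398
den = 77.6295
Tf = 290.3245 K

290.3245 K


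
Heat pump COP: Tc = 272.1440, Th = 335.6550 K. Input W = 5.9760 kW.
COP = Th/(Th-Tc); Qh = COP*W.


COP = 335.6550 / 63.5110 = 5.2850
Qh = 5.2850 * 5.9760 = 31.5831 kW

COP = 5.2850, Qh = 31.5831 kW


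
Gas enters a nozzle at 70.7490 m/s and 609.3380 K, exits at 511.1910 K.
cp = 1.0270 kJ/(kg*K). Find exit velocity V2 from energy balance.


dT = 98.1470 K
2*cp*1000*dT = 201593.9380
V1^2 = 5005.4210
V2 = sqrt(206599.3590) = 454.5320 m/s

454.5320 m/s
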